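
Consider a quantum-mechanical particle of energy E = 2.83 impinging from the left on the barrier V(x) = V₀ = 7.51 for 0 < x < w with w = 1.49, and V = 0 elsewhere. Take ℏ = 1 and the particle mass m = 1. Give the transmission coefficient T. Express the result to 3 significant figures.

T = 0.000412

Since E < V₀ the interior solution is evanescent with decay constant κ = √(2m(V₀ − E))/ℏ = 3.059.
κw = 4.559, sinh(κw) = 47.72.
Matching ψ, ψ′ at both faces gives T = [1 + V₀² sinh²(κw) / (4E(V₀ − E))]⁻¹ = 1/2425 = 0.000412.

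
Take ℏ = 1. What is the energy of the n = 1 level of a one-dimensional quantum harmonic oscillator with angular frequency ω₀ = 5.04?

E = 7.56

The oscillator eigenvalues are E_n = ℏω₀(n + ½), so E_1 = 5.04 × 1.5 = 7.560.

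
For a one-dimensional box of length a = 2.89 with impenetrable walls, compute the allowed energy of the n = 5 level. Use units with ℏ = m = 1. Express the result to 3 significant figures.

E = 14.8

The infinite-well eigenfunctions ψ_n = √(2/a) sin(nπx/a) vanish at both walls, giving E_n = n²π²ℏ²/(2ma²).
E_5 = 5² × π² / (2 × 1 × 2.89²) = 14.77.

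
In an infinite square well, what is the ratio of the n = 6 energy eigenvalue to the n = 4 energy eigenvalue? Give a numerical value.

2.25

Since E_n ∝ n², the ratio is (6/4)² = 2.25.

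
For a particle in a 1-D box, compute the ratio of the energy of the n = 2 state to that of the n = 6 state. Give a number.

E_n = n²π²ℏ²/(2mL²) so the ratio is n₂²/n₁² = 4/36 = 0.111111.

0.111111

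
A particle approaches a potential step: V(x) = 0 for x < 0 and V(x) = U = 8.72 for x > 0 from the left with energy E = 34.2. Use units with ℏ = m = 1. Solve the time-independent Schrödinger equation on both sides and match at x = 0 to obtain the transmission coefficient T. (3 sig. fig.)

T = 0.995

The wavenumbers are k₁ = √(2mE)/ℏ = 8.270 on the left and k₂ = √(2m(E − U))/ℏ = 7.139 on the right.
Continuity of ψ and ψ′ at the step yields the reflection amplitude r = (k₁ − k₂)/(k₁ + k₂) = 0.07345; thus R = |r|² = 0.005395, T = 0.9946.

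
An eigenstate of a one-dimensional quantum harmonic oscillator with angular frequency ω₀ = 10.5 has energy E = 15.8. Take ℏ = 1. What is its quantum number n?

n = 1

E_n = ℏω₀(n + ½) ⇒ n = E/(ℏω₀) − ½ = 15.8/10.5 − 0.5 = 1.005 → n = 1.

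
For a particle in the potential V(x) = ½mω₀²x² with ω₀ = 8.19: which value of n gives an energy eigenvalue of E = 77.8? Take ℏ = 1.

Invert E_n = (n + ½)ℏω₀: n = E/ℏω₀ − ½ = 8.999, so n = 9.

n = 9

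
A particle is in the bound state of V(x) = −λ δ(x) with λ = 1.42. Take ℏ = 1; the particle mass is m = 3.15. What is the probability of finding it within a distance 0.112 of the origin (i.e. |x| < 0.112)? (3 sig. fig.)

The normalised bound state is ψ = √κ e^{−κ|x|} with κ = mλ/ℏ² = 4.473.
P(|x| < d) = ∫_{−d}^{d} κ e^{−2κ|x|} dx = 1 − e^{−2κd} = 1 − e^{−1.002} = 0.6328.

P = 0.633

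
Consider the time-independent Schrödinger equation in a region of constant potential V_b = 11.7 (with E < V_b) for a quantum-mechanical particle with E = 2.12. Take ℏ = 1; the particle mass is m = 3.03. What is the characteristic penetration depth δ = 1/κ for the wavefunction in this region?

δ = 0.131

Since E < V_b the TISE in this region is ψ'' = κ²ψ with κ = √(2m(V_b − E))/ℏ.
κ = √(2 × 3.03 × 9.58) = 7.619. The penetration depth is δ = 1/κ = 0.131.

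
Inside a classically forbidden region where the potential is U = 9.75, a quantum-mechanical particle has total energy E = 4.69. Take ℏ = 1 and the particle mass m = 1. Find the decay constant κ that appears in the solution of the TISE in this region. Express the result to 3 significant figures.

κ = 3.18

Since E < U the TISE in this region is ψ'' = κ²ψ with κ = √(2m(U − E))/ℏ.
κ = √(2 × 1 × 5.06) = 3.181.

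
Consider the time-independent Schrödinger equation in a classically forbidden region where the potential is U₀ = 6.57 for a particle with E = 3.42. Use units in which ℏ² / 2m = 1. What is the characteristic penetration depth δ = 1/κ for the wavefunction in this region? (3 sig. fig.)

δ = 0.563

Since E < U₀ the TISE in this region is ψ'' = κ²ψ with κ = √(2m(U₀ − E))/ℏ.
κ = √(2 × 0.5 × 3.15) = 1.775. The penetration depth is δ = 1/κ = 0.563.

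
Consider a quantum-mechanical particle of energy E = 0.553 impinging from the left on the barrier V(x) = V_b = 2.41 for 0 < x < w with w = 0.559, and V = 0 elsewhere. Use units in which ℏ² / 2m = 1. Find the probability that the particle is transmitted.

T = 0.502

E < V_b: inside the barrier ψ ∝ e^{±κx} with κ = √(2m(V_b − E))/ℏ = 1.363.
κw = 0.7618, sinh(κw) = 0.8376.
The exact tunnelling result is T⁻¹ = 1 + V_b² sinh²(κw) / [4E(V_b − E)] = 1.992, so T = 0.502.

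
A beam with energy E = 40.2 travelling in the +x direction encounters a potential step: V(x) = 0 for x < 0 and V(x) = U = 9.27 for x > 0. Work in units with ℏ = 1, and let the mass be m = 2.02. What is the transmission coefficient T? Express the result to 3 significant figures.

T = 0.996

On each side the TISE gives plane waves with k = √(2m(E − V))/ℏ: k₁ = √(2·2.02·40.2) = 12.74, k₂ = √(2·2.02·30.93) = 11.18.
Continuity of ψ and ψ′ at the step yields the reflection amplitude r = (k₁ − k₂)/(k₁ + k₂) = 0.06544; thus R = |r|² = 0.004283, T = 0.9957.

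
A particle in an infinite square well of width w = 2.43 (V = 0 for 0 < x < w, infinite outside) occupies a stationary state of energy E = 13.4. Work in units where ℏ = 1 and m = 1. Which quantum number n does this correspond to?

For an infinite well E_n = n²π²ℏ²/(2mw²), so n = (w/πℏ)√(2mE).
n = (2.43/π) × √(2 × 1 × 13.4) = 4.004 → n = 4.

n = 4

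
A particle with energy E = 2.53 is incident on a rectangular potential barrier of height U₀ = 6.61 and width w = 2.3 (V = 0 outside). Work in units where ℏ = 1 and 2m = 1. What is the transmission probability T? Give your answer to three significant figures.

E < U₀: inside the barrier ψ ∝ e^{±κx} with κ = √(2m(U₀ − E))/ℏ = 2.020.
κw = 4.646, sinh(κw) = 52.07.
Matching ψ, ψ′ at both faces gives T = [1 + U₀² sinh²(κw) / (4E(U₀ − E))]⁻¹ = 1/2870 = 0.000348.

T = 0.000348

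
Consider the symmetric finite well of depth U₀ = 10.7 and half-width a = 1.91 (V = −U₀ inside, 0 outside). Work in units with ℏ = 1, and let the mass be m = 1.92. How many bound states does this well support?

N = 8

Define the well-strength parameter z₀ = (a/ℏ)√(2mU₀) = 1.91 × √(2·1.92·10.7) = 12.24.
The even/odd transcendental equations gain one root per π/2 in z₀, giving N = 1 + ⌊2z₀/π⌋ = 1 + ⌊7.794⌋ = 8.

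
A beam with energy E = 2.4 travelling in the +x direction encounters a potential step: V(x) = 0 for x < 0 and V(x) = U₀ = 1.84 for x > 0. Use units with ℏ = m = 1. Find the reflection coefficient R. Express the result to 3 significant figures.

The wavenumbers are k₁ = √(2mE)/ℏ = 2.191 on the left and k₂ = √(2m(E − U₀))/ℏ = 1.058 on the right.
Matching ψ and ψ′ at x = 0 gives r = (k₁ − k₂)/(k₁ + k₂), so R = r² = 0.1215 and T = 1 − R = 0.8785.

R = 0.122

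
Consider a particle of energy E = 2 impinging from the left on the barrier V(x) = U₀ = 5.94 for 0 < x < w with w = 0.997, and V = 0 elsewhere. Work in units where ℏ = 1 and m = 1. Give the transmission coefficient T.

T = 0.0132

Since E < U₀ the interior solution is evanescent with decay constant κ = √(2m(U₀ − E))/ℏ = 2.807.
κw = 2.799, sinh(κw) = 8.181.
The exact tunnelling result is T⁻¹ = 1 + U₀² sinh²(κw) / [4E(U₀ − E)] = 75.93, so T = 0.0132.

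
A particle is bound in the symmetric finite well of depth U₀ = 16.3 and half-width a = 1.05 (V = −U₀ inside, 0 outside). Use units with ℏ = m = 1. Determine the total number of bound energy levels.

N = 4

The dimensionless depth is z₀ = a√(2mU₀)/ℏ = 1.05 × √(32.60) = 5.995.
A new bound state (alternating even/odd) appears each time z₀ passes a multiple of π/2, so N = ⌊2z₀/π⌋ + 1 = ⌊3.817⌋ + 1 = 4.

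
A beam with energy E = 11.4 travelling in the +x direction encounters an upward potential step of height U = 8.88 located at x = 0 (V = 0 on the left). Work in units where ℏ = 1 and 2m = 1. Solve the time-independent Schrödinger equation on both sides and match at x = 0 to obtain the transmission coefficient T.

On each side the TISE gives plane waves with k = √(2m(E − V))/ℏ: k₁ = √(2·½·11.4) = 3.376, k₂ = √(2·½·2.52) = 1.587.
Continuity of ψ and ψ′ at the step yields the reflection amplitude r = (k₁ − k₂)/(k₁ + k₂) = 0.3604; thus R = |r|² = 0.1299, T = 0.8701.

T = 0.870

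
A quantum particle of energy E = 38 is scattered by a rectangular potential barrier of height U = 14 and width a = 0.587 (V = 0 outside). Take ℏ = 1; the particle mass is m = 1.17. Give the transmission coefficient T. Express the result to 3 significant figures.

Above the barrier the interior wavenumber is k₂ = √(2m(E − U))/ℏ = 7.494, giving phase k₂a = 4.399.
T = [1 + U² sin²(k₂a) / (4E(E − U))]⁻¹ = 1/1.049 = 0.954.

T = 0.954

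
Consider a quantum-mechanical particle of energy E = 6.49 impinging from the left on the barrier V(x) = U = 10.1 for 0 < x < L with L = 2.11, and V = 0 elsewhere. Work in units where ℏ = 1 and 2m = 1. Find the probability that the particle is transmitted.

T = 0.00121

E < U: inside the barrier ψ ∝ e^{±κx} with κ = √(2m(U − E))/ℏ = 1.900.
κL = 4.009, sinh(κL) = 27.54.
Matching ψ, ψ′ at both faces gives T = [1 + U² sinh²(κL) / (4E(U − E))]⁻¹ = 1/826.4 = 0.00121.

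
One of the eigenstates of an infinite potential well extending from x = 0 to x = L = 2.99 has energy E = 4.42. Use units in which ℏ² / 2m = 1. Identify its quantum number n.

From E_n = n²π²ℏ²/(2mL²) invert to n = √(2mL²E)/(πℏ).
n = (2.99/π) × √(2 × 0.5 × 4.42) = 2.001 → n = 2.

n = 2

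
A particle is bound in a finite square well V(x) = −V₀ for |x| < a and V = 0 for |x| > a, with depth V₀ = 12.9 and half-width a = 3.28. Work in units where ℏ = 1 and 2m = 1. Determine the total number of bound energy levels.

Define the well-strength parameter z₀ = (a/ℏ)√(2mV₀) = 3.28 × √(2·0.5·12.9) = 11.78.
The even/odd transcendental equations gain one root per π/2 in z₀, giving N = 1 + ⌊2z₀/π⌋ = 1 + ⌊7.500⌋ = 8.

N = 8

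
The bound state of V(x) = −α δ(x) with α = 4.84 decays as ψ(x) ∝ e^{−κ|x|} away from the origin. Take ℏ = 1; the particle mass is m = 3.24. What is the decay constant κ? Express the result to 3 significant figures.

κ = 15.7

Integrate −(ℏ²/2m)ψ'' − αδ(x)ψ = Eψ from −ε to +ε: the ψ'' term gives ψ'(0⁺) − ψ'(0⁻) and the δ term gives −(2mα/ℏ²)ψ(0).
With ψ ∝ e^{−κ|x|} this yields −2κ = −2mα/ℏ², so κ = mα/ℏ² = 15.68.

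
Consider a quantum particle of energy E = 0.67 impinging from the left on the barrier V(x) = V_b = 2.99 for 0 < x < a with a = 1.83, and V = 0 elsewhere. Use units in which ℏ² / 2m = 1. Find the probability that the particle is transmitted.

Since E < V_b the interior solution is evanescent with decay constant κ = √(2m(V_b − E))/ℏ = 1.523.
κa = 2.787, sinh(κa) = 8.088.
The exact tunnelling result is T⁻¹ = 1 + V_b² sinh²(κa) / [4E(V_b − E)] = 95.07, so T = 0.0105.

T = 0.0105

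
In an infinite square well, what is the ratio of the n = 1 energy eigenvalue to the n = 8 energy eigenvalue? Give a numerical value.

0.015625

E_n = n²π²ℏ²/(2mL²) so the ratio is n₂²/n₁² = 1/64 = 0.015625.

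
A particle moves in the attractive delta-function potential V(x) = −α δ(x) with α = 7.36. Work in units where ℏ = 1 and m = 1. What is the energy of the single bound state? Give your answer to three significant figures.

For x ≠ 0 the bound state is ψ ∝ e^{−κ|x|}; integrating the TISE across the delta gives the cusp condition 2κ = 2mα/ℏ², so κ = 7.360.
Then E = −ℏ²κ²/(2m) = −mα²/(2ℏ²) = -27.08.

E = -27.1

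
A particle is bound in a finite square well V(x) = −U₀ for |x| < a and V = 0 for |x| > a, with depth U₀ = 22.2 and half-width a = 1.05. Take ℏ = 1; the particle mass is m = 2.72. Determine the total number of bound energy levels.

Define the well-strength parameter z₀ = (a/ℏ)√(2mU₀) = 1.05 × √(2·2.72·22.2) = 11.54.
The even/odd transcendental equations gain one root per π/2 in z₀, giving N = 1 + ⌊2z₀/π⌋ = 1 + ⌊7.346⌋ = 8.

N = 8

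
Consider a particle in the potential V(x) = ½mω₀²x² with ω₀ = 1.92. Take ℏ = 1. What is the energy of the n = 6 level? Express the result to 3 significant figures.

The oscillator eigenvalues are E_n = ℏω₀(n + ½), so E_6 = 1.92 × 6.5 = 12.48.

E = 12.5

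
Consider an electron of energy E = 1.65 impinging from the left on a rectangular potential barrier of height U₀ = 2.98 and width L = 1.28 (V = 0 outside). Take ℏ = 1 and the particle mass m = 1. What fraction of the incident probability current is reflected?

R = 0.941

E < U₀: inside the barrier ψ ∝ e^{±κx} with κ = √(2m(U₀ − E))/ℏ = 1.631.
κL = 2.088, sinh(κL) = 3.971.
The exact tunnelling result is T⁻¹ = 1 + U₀² sinh²(κL) / [4E(U₀ − E)] = 16.95, so T = 0.0590.
R = 1 − T = 0.941.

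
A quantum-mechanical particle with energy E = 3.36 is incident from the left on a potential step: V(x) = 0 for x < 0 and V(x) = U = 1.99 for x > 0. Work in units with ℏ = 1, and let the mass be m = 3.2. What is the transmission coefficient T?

T = 0.951

The wavenumbers are k₁ = √(2mE)/ℏ = 4.637 on the left and k₂ = √(2m(E − U))/ℏ = 2.961 on the right.
Matching ψ and ψ′ at x = 0 gives r = (k₁ − k₂)/(k₁ + k₂), so R = r² = 0.04866 and T = 1 − R = 0.9513.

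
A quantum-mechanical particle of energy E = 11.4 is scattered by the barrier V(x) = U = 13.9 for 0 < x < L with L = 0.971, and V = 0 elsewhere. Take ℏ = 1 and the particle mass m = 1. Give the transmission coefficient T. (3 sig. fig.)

T = 0.0305

E < U: inside the barrier ψ ∝ e^{±κx} with κ = √(2m(U − E))/ℏ = 2.236.
κL = 2.171, sinh(κL) = 4.327.
The exact tunnelling result is T⁻¹ = 1 + U² sinh²(κL) / [4E(U − E)] = 32.74, so T = 0.0305.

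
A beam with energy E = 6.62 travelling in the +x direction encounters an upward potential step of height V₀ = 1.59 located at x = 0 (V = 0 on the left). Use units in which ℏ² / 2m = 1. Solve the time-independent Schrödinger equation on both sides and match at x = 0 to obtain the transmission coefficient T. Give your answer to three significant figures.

The wavenumbers are k₁ = √(2mE)/ℏ = 2.573 on the left and k₂ = √(2m(E − V₀))/ℏ = 2.243 on the right.
Matching ψ and ψ′ at x = 0 gives r = (k₁ − k₂)/(k₁ + k₂), so R = r² = 0.004701 and T = 1 − R = 0.9953.

T = 0.995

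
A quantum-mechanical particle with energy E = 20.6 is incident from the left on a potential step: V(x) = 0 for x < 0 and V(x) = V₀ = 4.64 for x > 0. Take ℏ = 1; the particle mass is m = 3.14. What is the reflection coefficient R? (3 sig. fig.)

The wavenumbers are k₁ = √(2mE)/ℏ = 11.37 on the left and k₂ = √(2m(E − V₀))/ℏ = 10.01 on the right.
Continuity of ψ and ψ′ at the step yields the reflection amplitude r = (k₁ − k₂)/(k₁ + k₂) = 0.06371; thus R = |r|² = 0.004060, T = 0.9959.

R = 0.00406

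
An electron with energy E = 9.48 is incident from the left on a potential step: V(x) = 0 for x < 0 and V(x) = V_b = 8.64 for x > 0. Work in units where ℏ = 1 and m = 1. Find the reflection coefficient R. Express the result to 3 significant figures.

R = 0.293

On each side the TISE gives plane waves with k = √(2m(E − V))/ℏ: k₁ = √(2·1·9.48) = 4.354, k₂ = √(2·1·0.84) = 1.296.
Continuity of ψ and ψ′ at the step yields the reflection amplitude r = (k₁ − k₂)/(k₁ + k₂) = 0.5412; thus R = |r|² = 0.2929, T = 0.7071.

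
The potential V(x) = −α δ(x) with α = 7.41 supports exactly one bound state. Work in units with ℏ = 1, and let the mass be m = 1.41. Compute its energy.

The bound state is ψ(x) = √κ e^{−κ|x|}. The derivative jump ψ'(0⁺) − ψ'(0⁻) = −(2mα/ℏ²)ψ(0) fixes κ = mα/ℏ² = 10.45.
Then E = −ℏ²κ²/(2m) = −mα²/(2ℏ²) = -38.71.

E = -38.7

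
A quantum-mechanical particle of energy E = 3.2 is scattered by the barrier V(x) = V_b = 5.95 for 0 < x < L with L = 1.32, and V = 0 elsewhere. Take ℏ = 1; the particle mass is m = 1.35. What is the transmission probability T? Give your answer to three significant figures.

T = 0.00298

E < V_b: inside the barrier ψ ∝ e^{±κx} with κ = √(2m(V_b − E))/ℏ = 2.725.
κL = 3.597, sinh(κL) = 18.23.
The exact tunnelling result is T⁻¹ = 1 + V_b² sinh²(κL) / [4E(V_b − E)] = 335.2, so T = 0.00298.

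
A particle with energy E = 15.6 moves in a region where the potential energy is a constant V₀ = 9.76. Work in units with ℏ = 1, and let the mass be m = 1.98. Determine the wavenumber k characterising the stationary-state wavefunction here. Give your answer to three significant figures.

With E > V₀ the solution is oscillatory, ψ ∝ e^{±ikx} with k = √(2m(E − V₀))/ℏ.
k = √(2 × 1.98 × 5.84) = 4.809.

k = 4.81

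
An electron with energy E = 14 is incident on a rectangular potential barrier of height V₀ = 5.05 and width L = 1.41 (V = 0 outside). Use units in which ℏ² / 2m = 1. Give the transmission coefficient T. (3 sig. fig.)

T = 0.962

E > V₀: inside the barrier k₂ = √(2m(E − V₀))/ℏ = 2.992, k₂L = 4.218.
Matching at both interfaces gives T⁻¹ = 1 + V₀² sin²(k₂L) / [4E(E − V₀)] = 1.039, hence T = 0.962.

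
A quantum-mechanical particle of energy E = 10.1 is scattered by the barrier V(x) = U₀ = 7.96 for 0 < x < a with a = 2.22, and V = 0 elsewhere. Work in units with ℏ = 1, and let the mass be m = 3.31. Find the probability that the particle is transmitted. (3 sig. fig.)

Above the barrier the interior wavenumber is k₂ = √(2m(E − U₀))/ℏ = 3.764, giving phase k₂a = 8.356.
T = [1 + U₀² sin²(k₂a) / (4E(E − U₀))]⁻¹ = 1/1.563 = 0.640.

T = 0.640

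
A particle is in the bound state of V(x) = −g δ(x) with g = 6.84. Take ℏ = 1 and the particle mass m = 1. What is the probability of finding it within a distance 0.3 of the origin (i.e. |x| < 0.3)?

P = 0.983

The normalised bound state is ψ = √κ e^{−κ|x|} with κ = mg/ℏ² = 6.840.
P(|x| < d) = ∫_{−d}^{d} κ e^{−2κ|x|} dx = 1 − e^{−2κd} = 1 − e^{−4.104} = 0.9835.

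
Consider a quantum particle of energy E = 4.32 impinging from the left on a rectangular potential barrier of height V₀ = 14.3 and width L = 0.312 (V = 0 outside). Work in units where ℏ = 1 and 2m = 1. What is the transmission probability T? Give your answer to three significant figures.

T = 0.388

E < V₀: inside the barrier ψ ∝ e^{±κx} with κ = √(2m(V₀ − E))/ℏ = 3.159.
κL = 0.9856, sinh(κL) = 1.153.
The exact tunnelling result is T⁻¹ = 1 + V₀² sinh²(κL) / [4E(V₀ − E)] = 2.577, so T = 0.388.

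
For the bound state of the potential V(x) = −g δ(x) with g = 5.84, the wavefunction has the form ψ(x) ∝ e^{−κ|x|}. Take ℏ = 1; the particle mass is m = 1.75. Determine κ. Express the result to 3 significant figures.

κ = 10.2

Integrating the TISE across x = 0 gives the cusp condition ψ'(0⁺) − ψ'(0⁻) = −(2mg/ℏ²)ψ(0).
With ψ ∝ e^{−κ|x|} this yields −2κ = −2mg/ℏ², so κ = mg/ℏ² = 10.22.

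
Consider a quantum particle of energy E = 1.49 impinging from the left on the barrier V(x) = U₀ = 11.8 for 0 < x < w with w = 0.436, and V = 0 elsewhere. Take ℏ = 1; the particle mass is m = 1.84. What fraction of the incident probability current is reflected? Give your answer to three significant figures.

Since E < U₀ the interior solution is evanescent with decay constant κ = √(2m(U₀ − E))/ℏ = 6.160.
κw = 2.686, sinh(κw) = 7.299.
Matching ψ, ψ′ at both faces gives T = [1 + U₀² sinh²(κw) / (4E(U₀ − E))]⁻¹ = 1/121.7 = 0.00821.
R = 1 − T = 0.992.

R = 0.992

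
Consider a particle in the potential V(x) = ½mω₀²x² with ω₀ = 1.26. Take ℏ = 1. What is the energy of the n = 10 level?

Using E_n = (n + ½)ℏω₀: E_10 = 10.5 × 1.26 = 13.23.

E = 13.2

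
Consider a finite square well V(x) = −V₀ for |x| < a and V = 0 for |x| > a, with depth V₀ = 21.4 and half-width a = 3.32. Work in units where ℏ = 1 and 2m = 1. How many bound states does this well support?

N = 10

Define the well-strength parameter z₀ = (a/ℏ)√(2mV₀) = 3.32 × √(2·0.5·21.4) = 15.36.
A new bound state (alternating even/odd) appears each time z₀ passes a multiple of π/2, so N = ⌊2z₀/π⌋ + 1 = ⌊9.777⌋ + 1 = 10.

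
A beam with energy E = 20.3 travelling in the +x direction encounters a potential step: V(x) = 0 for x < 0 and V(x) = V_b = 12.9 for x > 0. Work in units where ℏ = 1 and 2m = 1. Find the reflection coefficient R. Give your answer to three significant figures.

R = 0.0610

On each side the TISE gives plane waves with k = √(2m(E − V))/ℏ: k₁ = √(2·½·20.3) = 4.506, k₂ = √(2·½·7.4) = 2.720.
Matching ψ and ψ′ at x = 0 gives r = (k₁ − k₂)/(k₁ + k₂), so R = r² = 0.06104 and T = 1 − R = 0.9390.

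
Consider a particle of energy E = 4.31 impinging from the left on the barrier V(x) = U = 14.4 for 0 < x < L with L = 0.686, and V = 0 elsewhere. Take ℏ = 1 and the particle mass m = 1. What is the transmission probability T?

Since E < U the interior solution is evanescent with decay constant κ = √(2m(U − E))/ℏ = 4.492.
κL = 3.082, sinh(κL) = 10.87.
The exact tunnelling result is T⁻¹ = 1 + U² sinh²(κL) / [4E(U − E)] = 142.0, so T = 0.00704.

T = 0.00704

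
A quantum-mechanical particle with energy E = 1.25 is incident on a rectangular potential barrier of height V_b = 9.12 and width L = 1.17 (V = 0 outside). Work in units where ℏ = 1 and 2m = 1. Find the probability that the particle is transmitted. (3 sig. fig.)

T = 0.00267

Since E < V_b the interior solution is evanescent with decay constant κ = √(2m(V_b − E))/ℏ = 2.805.
κL = 3.282, sinh(κL) = 13.30.
The exact tunnelling result is T⁻¹ = 1 + V_b² sinh²(κL) / [4E(V_b − E)] = 374.8, so T = 0.00267.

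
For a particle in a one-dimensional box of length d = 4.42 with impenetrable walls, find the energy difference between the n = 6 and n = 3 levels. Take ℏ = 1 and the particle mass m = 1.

E_n = n²π²ℏ²/(2md²), so ΔE = (6² − 3²) π²ℏ²/(2md²).
ΔE = 27 × π² / (2 × 1 × 4.42²) = 6.820.

ΔE = 6.82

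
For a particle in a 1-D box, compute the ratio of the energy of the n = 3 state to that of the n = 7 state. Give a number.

0.183673

E_n = n²π²ℏ²/(2mL²) so the ratio is n₂²/n₁² = 9/49 = 0.183673.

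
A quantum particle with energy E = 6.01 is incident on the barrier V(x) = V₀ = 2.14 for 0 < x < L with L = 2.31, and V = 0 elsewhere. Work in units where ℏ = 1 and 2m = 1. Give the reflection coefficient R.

Above the barrier the interior wavenumber is k₂ = √(2m(E − V₀))/ℏ = 1.967, giving phase k₂L = 4.544.
T = [1 + V₀² sin²(k₂L) / (4E(E − V₀))]⁻¹ = 1/1.048 = 0.954.
R = 1 − T = 0.0457.

R = 0.0457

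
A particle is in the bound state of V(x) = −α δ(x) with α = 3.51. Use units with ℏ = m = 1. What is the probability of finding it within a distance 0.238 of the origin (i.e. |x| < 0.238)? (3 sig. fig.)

The normalised bound state is ψ = √κ e^{−κ|x|} with κ = mα/ℏ² = 3.510.
P(|x| < d) = ∫_{−d}^{d} κ e^{−2κ|x|} dx = 1 − e^{−2κd} = 1 − e^{−1.671} = 0.8119.

P = 0.812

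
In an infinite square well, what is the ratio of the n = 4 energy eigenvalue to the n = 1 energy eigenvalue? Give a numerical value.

E_n = n²π²ℏ²/(2mL²) so the ratio is n₂²/n₁² = 16/1 = 16.

16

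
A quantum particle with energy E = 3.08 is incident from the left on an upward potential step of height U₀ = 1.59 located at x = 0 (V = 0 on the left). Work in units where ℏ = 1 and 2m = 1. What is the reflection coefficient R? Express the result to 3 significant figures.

On each side the TISE gives plane waves with k = √(2m(E − V))/ℏ: k₁ = √(2·½·3.08) = 1.755, k₂ = √(2·½·1.49) = 1.221.
Matching ψ and ψ′ at x = 0 gives r = (k₁ − k₂)/(k₁ + k₂), so R = r² = 0.03225 and T = 1 − R = 0.9678.

R = 0.0322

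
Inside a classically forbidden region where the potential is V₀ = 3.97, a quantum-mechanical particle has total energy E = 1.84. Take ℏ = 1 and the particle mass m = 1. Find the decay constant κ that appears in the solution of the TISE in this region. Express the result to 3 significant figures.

κ = 2.06

Since E < V₀ the TISE in this region is ψ'' = κ²ψ with κ = √(2m(V₀ − E))/ℏ.
κ = √(2 × 1 × 2.13) = 2.064.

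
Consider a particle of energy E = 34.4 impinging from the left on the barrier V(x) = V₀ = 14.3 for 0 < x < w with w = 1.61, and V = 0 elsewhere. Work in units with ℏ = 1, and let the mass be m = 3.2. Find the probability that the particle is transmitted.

Above the barrier the interior wavenumber is k₂ = √(2m(E − V₀))/ℏ = 11.34, giving phase k₂w = 18.26.
T = [1 + V₀² sin²(k₂w) / (4E(E − V₀))]⁻¹ = 1/1.023 = 0.978.

T = 0.978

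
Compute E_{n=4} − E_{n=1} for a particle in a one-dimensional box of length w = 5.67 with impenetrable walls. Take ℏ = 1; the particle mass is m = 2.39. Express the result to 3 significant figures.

E_n = n²π²ℏ²/(2mw²), so ΔE = (4² − 1²) π²ℏ²/(2mw²).
ΔE = 15 × π² / (2 × 2.39 × 5.67²) = 0.9634.

ΔE = 0.963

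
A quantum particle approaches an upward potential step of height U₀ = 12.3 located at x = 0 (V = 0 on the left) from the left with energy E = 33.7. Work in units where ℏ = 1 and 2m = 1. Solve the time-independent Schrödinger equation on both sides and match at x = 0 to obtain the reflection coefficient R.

On each side the TISE gives plane waves with k = √(2m(E − V))/ℏ: k₁ = √(2·½·33.7) = 5.805, k₂ = √(2·½·21.4) = 4.626.
Continuity of ψ and ψ′ at the step yields the reflection amplitude r = (k₁ − k₂)/(k₁ + k₂) = 0.1130; thus R = |r|² = 0.01278, T = 0.9872.

R = 0.0128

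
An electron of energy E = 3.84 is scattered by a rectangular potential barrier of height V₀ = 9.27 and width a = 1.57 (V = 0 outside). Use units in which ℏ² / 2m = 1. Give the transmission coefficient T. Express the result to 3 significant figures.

Since E < V₀ the interior solution is evanescent with decay constant κ = √(2m(V₀ − E))/ℏ = 2.330.
κa = 3.658, sinh(κa) = 19.39.
Matching ψ, ψ′ at both faces gives T = [1 + V₀² sinh²(κa) / (4E(V₀ − E))]⁻¹ = 1/388.3 = 0.00258.

T = 0.00258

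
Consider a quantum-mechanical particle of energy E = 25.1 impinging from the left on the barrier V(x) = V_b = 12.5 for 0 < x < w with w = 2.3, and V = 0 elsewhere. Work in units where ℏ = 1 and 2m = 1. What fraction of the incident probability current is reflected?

R = 0.101

E > V_b: inside the barrier k₂ = √(2m(E − V_b))/ℏ = 3.550, k₂w = 8.164.
Matching at both interfaces gives T⁻¹ = 1 + V_b² sin²(k₂w) / [4E(E − V_b)] = 1.112, hence T = 0.899.
R = 1 − T = 0.101.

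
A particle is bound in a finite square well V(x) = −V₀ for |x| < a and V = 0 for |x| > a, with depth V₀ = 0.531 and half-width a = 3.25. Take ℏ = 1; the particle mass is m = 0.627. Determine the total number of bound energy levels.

N = 2

Define the well-strength parameter z₀ = (a/ℏ)√(2mV₀) = 3.25 × √(2·0.627·0.531) = 2.652.
A new bound state (alternating even/odd) appears each time z₀ passes a multiple of π/2, so N = ⌊2z₀/π⌋ + 1 = ⌊1.688⌋ + 1 = 2.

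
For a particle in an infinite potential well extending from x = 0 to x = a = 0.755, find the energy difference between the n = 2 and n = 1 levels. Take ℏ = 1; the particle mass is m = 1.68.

E_n = n²π²ℏ²/(2ma²), so ΔE = (2² − 1²) π²ℏ²/(2ma²).
ΔE = 3 × π² / (2 × 1.68 × 0.755²) = 15.46.

ΔE = 15.5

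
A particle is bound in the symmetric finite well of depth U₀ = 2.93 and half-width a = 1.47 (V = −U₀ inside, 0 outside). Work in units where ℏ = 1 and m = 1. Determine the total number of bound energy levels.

N = 3

Define the well-strength parameter z₀ = (a/ℏ)√(2mU₀) = 1.47 × √(2·1·2.93) = 3.558.
A new bound state (alternating even/odd) appears each time z₀ passes a multiple of π/2, so N = ⌊2z₀/π⌋ + 1 = ⌊2.265⌋ + 1 = 3.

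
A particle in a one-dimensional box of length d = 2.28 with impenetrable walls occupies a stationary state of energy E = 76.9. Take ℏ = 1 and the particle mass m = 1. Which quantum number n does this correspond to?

For an infinite well E_n = n²π²ℏ²/(2md²), so n = (d/πℏ)√(2mE).
n = (2.28/π) × √(2 × 1 × 76.9) = 9.000 → n = 9.

n = 9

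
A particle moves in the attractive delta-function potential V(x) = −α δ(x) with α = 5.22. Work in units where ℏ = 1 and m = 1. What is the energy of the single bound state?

For x ≠ 0 the bound state is ψ ∝ e^{−κ|x|}; integrating the TISE across the delta gives the cusp condition 2κ = 2mα/ℏ², so κ = 5.220.
Then E = −ℏ²κ²/(2m) = −mα²/(2ℏ²) = -13.62.

E = -13.6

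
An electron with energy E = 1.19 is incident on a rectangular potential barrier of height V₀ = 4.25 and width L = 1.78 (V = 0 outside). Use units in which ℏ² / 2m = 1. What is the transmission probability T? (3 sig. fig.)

E < V₀: inside the barrier ψ ∝ e^{±κx} with κ = √(2m(V₀ − E))/ℏ = 1.749.
κL = 3.114, sinh(κL) = 11.23.
Matching ψ, ψ′ at both faces gives T = [1 + V₀² sinh²(κL) / (4E(V₀ − E))]⁻¹ = 1/157.4 = 0.00635.

T = 0.00635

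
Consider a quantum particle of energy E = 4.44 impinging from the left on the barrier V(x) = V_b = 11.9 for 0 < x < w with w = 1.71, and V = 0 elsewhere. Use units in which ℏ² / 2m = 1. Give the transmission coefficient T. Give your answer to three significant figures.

T = 0.000328

E < V_b: inside the barrier ψ ∝ e^{±κx} with κ = √(2m(V_b − E))/ℏ = 2.731.
κw = 4.671, sinh(κw) = 53.37.
Matching ψ, ψ′ at both faces gives T = [1 + V_b² sinh²(κw) / (4E(V_b − E))]⁻¹ = 1/3046 = 0.000328.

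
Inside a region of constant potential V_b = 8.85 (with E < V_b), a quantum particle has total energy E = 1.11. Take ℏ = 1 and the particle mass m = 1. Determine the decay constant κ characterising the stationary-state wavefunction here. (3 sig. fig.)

Since E < V_b the TISE in this region is ψ'' = κ²ψ with κ = √(2m(V_b − E))/ℏ.
κ = √(2 × 1 × 7.74) = 3.934.

κ = 3.93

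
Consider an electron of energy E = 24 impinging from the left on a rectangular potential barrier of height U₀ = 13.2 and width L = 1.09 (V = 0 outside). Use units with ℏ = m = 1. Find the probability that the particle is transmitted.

E > U₀: inside the barrier k₂ = √(2m(E − U₀))/ℏ = 4.648, k₂L = 5.066.
Matching at both interfaces gives T⁻¹ = 1 + U₀² sin²(k₂L) / [4E(E − U₀)] = 1.148, hence T = 0.871.

T = 0.871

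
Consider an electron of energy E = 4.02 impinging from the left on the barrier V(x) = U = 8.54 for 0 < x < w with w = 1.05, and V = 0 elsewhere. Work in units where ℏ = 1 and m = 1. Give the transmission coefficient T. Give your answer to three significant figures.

Since E < U the interior solution is evanescent with decay constant κ = √(2m(U − E))/ℏ = 3.007.
κw = 3.157, sinh(κw) = 11.73.
The exact tunnelling result is T⁻¹ = 1 + U² sinh²(κw) / [4E(U − E)] = 139.0, so T = 0.00719.

T = 0.00719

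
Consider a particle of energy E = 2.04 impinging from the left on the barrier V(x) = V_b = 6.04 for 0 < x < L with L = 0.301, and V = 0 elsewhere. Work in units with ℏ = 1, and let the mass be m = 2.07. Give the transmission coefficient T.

Since E < V_b the interior solution is evanescent with decay constant κ = √(2m(V_b − E))/ℏ = 4.069.
κL = 1.225, sinh(κL) = 1.555.
The exact tunnelling result is T⁻¹ = 1 + V_b² sinh²(κL) / [4E(V_b − E)] = 3.703, so T = 0.270.

T = 0.270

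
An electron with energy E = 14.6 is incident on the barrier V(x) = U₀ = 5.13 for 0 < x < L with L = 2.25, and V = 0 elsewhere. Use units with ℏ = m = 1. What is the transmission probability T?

T = 0.994

E > U₀: inside the barrier k₂ = √(2m(E − U₀))/ℏ = 4.352, k₂L = 9.792.
T = [1 + U₀² sin²(k₂L) / (4E(E − U₀))]⁻¹ = 1/1.006 = 0.994.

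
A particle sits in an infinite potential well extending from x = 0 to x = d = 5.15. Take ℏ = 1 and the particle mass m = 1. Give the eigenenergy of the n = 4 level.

E = 2.98

Requiring ψ(0) = ψ(d) = 0 quantises k = nπ/d, hence E_n = ℏ²k²/2m = n²π²ℏ²/(2md²).
E_4 = 4² × π² / (2 × 1 × 5.15²) = 2.977.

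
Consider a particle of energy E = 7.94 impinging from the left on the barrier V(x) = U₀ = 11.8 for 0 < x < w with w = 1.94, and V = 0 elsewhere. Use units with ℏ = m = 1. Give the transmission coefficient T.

T = 0.0000733

E < U₀: inside the barrier ψ ∝ e^{±κx} with κ = √(2m(U₀ − E))/ℏ = 2.778.
κw = 5.390, sinh(κw) = 109.6.
The exact tunnelling result is T⁻¹ = 1 + U₀² sinh²(κw) / [4E(U₀ − E)] = 13650, so T = 0.0000733.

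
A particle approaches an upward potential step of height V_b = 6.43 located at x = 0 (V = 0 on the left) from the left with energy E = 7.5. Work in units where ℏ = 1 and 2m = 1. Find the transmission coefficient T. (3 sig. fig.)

T = 0.796

The wavenumbers are k₁ = √(2mE)/ℏ = 2.739 on the left and k₂ = √(2m(E − V_b))/ℏ = 1.034 on the right.
Matching ψ and ψ′ at x = 0 gives r = (k₁ − k₂)/(k₁ + k₂), so R = r² = 0.2040 and T = 1 − R = 0.7960.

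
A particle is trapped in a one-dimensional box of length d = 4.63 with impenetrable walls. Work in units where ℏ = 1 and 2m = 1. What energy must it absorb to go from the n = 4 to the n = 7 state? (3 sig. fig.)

E_n = n²π²ℏ²/(2md²), so ΔE = (7² − 4²) π²ℏ²/(2md²).
ΔE = 33 × π² / (2 × 0.5 × 4.63²) = 15.19.

ΔE = 15.2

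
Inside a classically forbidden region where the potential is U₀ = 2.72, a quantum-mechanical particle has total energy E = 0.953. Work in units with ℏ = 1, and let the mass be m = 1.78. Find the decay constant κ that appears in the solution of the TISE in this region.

κ = 2.51

Since E < U₀ the TISE in this region is ψ'' = κ²ψ with κ = √(2m(U₀ − E))/ℏ.
κ = √(2 × 1.78 × 1.767) = 2.508.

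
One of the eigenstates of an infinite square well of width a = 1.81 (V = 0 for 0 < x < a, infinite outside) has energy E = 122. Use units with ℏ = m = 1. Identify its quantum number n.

n = 9

For an infinite well E_n = n²π²ℏ²/(2ma²), so n = (a/πℏ)√(2mE).
n = (1.81/π) × √(2 × 1 × 122) = 9.000 → n = 9.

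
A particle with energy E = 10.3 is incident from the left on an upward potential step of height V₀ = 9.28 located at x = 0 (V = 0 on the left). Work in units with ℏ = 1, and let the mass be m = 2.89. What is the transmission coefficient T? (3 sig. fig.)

T = 0.728

On each side the TISE gives plane waves with k = √(2m(E − V))/ℏ: k₁ = √(2·2.89·10.3) = 7.716, k₂ = √(2·2.89·1.02) = 2.428.
Matching ψ and ψ′ at x = 0 gives r = (k₁ − k₂)/(k₁ + k₂), so R = r² = 0.2717 and T = 1 − R = 0.7283.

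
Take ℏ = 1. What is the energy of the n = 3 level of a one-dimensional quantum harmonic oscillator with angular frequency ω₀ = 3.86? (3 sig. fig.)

Using E_n = (n + ½)ℏω₀: E_3 = 3.5 × 3.86 = 13.51.

E = 13.5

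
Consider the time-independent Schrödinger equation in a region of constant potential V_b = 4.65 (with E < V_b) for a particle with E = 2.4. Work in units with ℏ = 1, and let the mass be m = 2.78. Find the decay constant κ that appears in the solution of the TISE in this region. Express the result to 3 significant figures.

Since E < V_b the TISE in this region is ψ'' = κ²ψ with κ = √(2m(V_b − E))/ℏ.
κ = √(2 × 2.78 × 2.25) = 3.537.

κ = 3.54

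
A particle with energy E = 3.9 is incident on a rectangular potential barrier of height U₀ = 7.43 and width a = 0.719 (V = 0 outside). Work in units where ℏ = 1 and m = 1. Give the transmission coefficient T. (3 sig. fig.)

E < U₀: inside the barrier ψ ∝ e^{±κx} with κ = √(2m(U₀ − E))/ℏ = 2.657.
κa = 1.910, sinh(κa) = 3.304.
Matching ψ, ψ′ at both faces gives T = [1 + U₀² sinh²(κa) / (4E(U₀ − E))]⁻¹ = 1/11.94 = 0.0837.

T = 0.0837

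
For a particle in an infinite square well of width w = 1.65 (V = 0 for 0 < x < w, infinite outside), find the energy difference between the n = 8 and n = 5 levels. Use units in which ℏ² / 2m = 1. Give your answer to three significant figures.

E_n = n²π²ℏ²/(2mw²), so ΔE = (8² − 5²) π²ℏ²/(2mw²).
ΔE = 39 × π² / (2 × 0.5 × 1.65²) = 141.4.

ΔE = 141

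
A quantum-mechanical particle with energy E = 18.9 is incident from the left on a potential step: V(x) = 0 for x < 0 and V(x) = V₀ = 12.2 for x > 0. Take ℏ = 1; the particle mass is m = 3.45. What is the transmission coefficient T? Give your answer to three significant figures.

T = 0.936

On each side the TISE gives plane waves with k = √(2m(E − V))/ℏ: k₁ = √(2·3.45·18.9) = 11.42, k₂ = √(2·3.45·6.7) = 6.799.
Continuity of ψ and ψ′ at the step yields the reflection amplitude r = (k₁ − k₂)/(k₁ + k₂) = 0.2536; thus R = |r|² = 0.06432, T = 0.9357.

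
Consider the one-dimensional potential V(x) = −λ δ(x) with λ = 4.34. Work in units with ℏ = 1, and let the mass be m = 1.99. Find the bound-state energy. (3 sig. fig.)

The bound state is ψ(x) = √κ e^{−κ|x|}. The derivative jump ψ'(0⁺) − ψ'(0⁻) = −(2mλ/ℏ²)ψ(0) fixes κ = mλ/ℏ² = 8.637.
Then E = −ℏ²κ²/(2m) = −mλ²/(2ℏ²) = -18.74.

E = -18.7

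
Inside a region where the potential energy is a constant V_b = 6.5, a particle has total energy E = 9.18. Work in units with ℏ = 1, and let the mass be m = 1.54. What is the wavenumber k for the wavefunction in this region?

k = 2.87

With E > V_b the solution is oscillatory, ψ ∝ e^{±ikx} with k = √(2m(E − V_b))/ℏ.
k = √(2 × 1.54 × 2.68) = 2.873.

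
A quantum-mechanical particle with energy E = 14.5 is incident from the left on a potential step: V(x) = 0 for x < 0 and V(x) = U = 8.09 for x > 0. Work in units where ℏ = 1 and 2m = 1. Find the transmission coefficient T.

On each side the TISE gives plane waves with k = √(2m(E − V))/ℏ: k₁ = √(2·½·14.5) = 3.808, k₂ = √(2·½·6.41) = 2.532.
Matching ψ and ψ′ at x = 0 gives r = (k₁ − k₂)/(k₁ + k₂), so R = r² = 0.04052 and T = 1 − R = 0.9595.

T = 0.959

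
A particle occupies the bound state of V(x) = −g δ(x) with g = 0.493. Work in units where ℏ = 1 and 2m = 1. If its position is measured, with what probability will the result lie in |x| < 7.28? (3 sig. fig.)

P = 0.972

The normalised bound state is ψ = √κ e^{−κ|x|} with κ = mg/ℏ² = 0.2465.
P(|x| < d) = ∫_{−d}^{d} κ e^{−2κ|x|} dx = 1 − e^{−2κd} = 1 − e^{−3.589} = 0.9724.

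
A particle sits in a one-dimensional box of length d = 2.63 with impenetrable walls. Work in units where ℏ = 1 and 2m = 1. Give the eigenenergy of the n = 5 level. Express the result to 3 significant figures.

E = 35.7

The infinite-well eigenfunctions ψ_n = √(2/d) sin(nπx/d) vanish at both walls, giving E_n = n²π²ℏ²/(2md²).
E_5 = 5² × π² / (2 × 0.5 × 2.63²) = 35.67.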